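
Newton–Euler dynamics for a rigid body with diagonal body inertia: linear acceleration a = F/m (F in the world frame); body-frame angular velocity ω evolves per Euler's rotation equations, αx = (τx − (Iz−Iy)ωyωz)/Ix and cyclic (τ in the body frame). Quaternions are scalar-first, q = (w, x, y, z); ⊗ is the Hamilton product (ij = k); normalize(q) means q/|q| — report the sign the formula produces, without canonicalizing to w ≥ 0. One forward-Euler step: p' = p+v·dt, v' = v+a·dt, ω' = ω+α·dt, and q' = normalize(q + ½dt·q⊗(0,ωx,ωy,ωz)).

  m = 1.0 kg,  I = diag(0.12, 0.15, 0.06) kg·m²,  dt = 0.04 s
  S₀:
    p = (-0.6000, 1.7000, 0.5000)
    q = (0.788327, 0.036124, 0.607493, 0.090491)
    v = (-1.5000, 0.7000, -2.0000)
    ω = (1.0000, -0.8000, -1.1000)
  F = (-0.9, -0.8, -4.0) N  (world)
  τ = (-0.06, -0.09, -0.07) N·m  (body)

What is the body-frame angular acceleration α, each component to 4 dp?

α = (0.1600, -0.1600, -0.7667)

precession coupling ω×(Iω) = (-0.0792, -0.0660, -0.0240)
α = I⁻¹(τ − ω×Iω) = (0.1600, -0.1600, -0.7667)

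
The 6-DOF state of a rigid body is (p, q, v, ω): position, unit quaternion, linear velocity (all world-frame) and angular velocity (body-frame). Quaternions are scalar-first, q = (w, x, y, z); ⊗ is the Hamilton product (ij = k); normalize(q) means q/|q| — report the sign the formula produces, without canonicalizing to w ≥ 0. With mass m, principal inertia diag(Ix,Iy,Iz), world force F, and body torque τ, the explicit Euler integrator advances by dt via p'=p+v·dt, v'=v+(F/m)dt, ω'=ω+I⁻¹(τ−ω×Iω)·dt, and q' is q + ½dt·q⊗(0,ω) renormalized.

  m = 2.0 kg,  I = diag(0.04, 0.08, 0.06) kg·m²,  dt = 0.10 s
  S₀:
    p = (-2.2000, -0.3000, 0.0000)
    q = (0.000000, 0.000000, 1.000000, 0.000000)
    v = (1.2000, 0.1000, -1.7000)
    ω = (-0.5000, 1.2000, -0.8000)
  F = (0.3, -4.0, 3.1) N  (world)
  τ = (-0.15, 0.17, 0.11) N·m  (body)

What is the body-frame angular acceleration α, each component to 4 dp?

α = (-4.2300, 2.2250, 2.2333)

ω×(Iω) gyroscopic = (0.0192, -0.0080, -0.0240)
α = I⁻¹(τ − ω×Iω) = (-4.2300, 2.2250, 2.2333)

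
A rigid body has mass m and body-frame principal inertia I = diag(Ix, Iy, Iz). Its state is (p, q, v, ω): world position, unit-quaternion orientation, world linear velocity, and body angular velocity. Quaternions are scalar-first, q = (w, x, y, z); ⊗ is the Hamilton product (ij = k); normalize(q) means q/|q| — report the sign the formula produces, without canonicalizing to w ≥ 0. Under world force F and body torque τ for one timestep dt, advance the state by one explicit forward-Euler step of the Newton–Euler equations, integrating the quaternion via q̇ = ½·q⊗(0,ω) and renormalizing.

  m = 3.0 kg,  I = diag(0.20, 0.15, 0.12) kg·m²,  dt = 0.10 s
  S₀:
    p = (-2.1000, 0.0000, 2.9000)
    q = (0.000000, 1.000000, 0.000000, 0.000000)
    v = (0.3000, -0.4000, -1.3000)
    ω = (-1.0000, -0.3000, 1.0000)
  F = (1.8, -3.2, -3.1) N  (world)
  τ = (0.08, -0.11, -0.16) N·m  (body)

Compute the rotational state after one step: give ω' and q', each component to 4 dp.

gyro term ω×Iω = (0.0090, -0.0800, -0.0150)
angular accel α = (0.3550, -0.2000, -1.2083)
new body rate ω' = (-0.9645, -0.3200, 0.8792)
2q̇ = q⊗(0,ω) = (1.0000000, 0.0000000, -1.0000000, -0.3000000)
q' = normalize(q + ½dt·q⊗(0,ω)) = (0.0499, 0.9974, -0.0499, -0.0150)

ω' = (-0.9645, -0.3200, 0.8792)
q' = (0.0499, 0.9974, -0.0499, -0.0150)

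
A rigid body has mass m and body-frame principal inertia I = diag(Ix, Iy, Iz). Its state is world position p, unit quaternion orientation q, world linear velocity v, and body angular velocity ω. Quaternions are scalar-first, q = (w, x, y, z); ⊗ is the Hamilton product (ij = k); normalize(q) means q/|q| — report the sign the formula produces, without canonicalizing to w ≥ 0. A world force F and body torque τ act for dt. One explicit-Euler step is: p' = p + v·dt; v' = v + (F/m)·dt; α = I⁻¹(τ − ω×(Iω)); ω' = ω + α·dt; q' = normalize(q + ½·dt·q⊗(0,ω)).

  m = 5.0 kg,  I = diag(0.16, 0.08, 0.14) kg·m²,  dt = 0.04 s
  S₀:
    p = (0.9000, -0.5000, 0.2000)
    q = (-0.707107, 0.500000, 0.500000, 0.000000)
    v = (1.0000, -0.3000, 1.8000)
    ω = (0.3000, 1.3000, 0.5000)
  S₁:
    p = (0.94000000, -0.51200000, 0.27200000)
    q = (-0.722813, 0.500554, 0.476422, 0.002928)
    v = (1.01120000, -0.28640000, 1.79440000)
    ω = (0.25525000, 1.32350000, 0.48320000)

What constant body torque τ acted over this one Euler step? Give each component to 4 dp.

ω₁ − ω₀ = (-0.04475000, 0.02350000, -0.01680000)
I·α + gyro = (-0.1400, 0.0500, -0.0900)

τ = (-0.1400, 0.0500, -0.0900)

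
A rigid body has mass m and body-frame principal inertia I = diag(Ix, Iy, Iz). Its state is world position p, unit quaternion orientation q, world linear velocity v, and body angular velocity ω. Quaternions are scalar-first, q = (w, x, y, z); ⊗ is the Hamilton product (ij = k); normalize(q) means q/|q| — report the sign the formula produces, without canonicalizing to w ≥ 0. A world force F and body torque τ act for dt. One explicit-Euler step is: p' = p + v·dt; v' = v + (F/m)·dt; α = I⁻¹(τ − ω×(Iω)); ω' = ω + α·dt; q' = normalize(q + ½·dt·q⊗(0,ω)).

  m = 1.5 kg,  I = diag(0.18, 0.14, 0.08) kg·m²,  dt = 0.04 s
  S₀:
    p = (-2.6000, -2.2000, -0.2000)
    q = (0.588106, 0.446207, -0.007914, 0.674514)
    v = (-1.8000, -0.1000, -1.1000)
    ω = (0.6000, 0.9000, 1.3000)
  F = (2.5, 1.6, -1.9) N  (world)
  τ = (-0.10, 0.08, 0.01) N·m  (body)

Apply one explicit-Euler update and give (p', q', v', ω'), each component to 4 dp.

p' = (-2.6720, -2.2040, -0.2440)
q' = (0.5650, 0.4407, -0.0008, 0.6975)
v' = (-1.7333, -0.0573, -1.1507)
ω' = (0.5934, 0.9006, 1.3158)

α = I⁻¹(τ − ω×Iω) = (-0.1656, 0.0143, 0.3950)
ω' = ω + α·dt = (0.5934, 0.9006, 1.3158)
Hamilton product q⊗(0,ω) = (-1.1374698, -0.2644872, 0.3539347, 1.1708725)
updated quaternion q' = (0.5650, 0.4407, -0.0008, 0.6975)
linear accel F/m = (1.6667, 1.0667, -1.2667)
p + v·dt = (-2.6720, -2.2040, -0.2440)
v' = v + a·dt = (-1.7333, -0.0573, -1.1507)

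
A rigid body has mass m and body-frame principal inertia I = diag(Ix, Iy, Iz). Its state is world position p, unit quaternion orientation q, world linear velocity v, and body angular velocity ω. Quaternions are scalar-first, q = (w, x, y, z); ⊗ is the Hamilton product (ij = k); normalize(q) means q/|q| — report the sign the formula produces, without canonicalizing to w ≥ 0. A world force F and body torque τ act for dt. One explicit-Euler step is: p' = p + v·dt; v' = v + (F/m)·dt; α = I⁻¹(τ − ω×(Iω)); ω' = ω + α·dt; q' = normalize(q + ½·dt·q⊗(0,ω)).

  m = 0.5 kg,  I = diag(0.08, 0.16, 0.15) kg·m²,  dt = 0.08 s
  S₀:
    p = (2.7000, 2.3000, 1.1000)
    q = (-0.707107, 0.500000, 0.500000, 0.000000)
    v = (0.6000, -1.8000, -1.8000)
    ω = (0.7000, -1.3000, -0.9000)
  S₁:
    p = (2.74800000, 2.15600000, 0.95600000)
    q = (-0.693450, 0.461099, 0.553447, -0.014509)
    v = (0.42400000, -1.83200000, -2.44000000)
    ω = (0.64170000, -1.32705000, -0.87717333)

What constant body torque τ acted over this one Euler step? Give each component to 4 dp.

τ = (-0.0700, -0.0100, -0.0300)

rate change Δω = (-0.05830000, -0.02705000, 0.02282667)
ω₀×(Iω₀) = (-0.0117, 0.0441, -0.0728)
I·α + gyro = (-0.0700, -0.0100, -0.0300)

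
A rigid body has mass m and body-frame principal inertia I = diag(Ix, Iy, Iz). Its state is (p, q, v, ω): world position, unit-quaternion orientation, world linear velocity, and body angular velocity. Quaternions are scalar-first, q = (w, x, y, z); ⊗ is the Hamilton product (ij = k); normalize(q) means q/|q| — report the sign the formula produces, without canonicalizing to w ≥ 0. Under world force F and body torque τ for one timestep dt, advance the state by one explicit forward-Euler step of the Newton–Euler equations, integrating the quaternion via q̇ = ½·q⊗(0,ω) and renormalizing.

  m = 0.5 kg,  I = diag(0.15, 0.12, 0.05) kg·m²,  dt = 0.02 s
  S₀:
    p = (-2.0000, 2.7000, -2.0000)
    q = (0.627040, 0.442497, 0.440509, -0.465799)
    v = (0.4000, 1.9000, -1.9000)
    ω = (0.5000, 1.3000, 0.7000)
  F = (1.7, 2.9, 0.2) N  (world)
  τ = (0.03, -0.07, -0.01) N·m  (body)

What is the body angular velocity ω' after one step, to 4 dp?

ω' = (0.5125, 1.2825, 0.7038)

ω×(Iω) gyroscopic = (-0.0637, 0.0350, -0.0195)
angular accel α = (0.6247, -0.8750, 0.1900)
ω + α·dt = (0.5125, 1.2825, 0.7038)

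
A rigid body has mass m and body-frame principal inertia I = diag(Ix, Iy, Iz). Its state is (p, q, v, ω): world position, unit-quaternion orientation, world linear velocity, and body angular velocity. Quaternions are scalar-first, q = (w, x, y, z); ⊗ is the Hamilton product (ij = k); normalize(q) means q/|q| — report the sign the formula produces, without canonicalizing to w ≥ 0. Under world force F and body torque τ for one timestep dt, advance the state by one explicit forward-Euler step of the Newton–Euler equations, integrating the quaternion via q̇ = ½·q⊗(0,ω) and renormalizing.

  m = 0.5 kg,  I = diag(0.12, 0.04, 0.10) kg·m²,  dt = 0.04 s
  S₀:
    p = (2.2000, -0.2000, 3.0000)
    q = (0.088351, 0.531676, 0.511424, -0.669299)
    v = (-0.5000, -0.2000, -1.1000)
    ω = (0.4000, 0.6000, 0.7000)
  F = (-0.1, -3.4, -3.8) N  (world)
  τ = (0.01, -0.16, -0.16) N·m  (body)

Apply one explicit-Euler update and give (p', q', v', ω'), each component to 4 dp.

gyro term ω×Iω = (0.0252, 0.0056, -0.0192)
angular accel α = (-0.1267, -4.1400, -1.4080)
ω + α·dt = (0.3949, 0.4344, 0.6437)
2q̇ = q⊗(0,ω) = (-0.0510155, 0.7949166, -0.5868822, 0.1762817)
updated quaternion q' = (0.0873, 0.5475, 0.4996, -0.6656)
p' = p + v·dt = (2.1800, -0.2080, 2.9560)
v' = v + a·dt = (-0.5080, -0.4720, -1.4040)

p' = (2.1800, -0.2080, 2.9560)
q' = (0.0873, 0.5475, 0.4996, -0.6656)
v' = (-0.5080, -0.4720, -1.4040)
ω' = (0.3949, 0.4344, 0.6437)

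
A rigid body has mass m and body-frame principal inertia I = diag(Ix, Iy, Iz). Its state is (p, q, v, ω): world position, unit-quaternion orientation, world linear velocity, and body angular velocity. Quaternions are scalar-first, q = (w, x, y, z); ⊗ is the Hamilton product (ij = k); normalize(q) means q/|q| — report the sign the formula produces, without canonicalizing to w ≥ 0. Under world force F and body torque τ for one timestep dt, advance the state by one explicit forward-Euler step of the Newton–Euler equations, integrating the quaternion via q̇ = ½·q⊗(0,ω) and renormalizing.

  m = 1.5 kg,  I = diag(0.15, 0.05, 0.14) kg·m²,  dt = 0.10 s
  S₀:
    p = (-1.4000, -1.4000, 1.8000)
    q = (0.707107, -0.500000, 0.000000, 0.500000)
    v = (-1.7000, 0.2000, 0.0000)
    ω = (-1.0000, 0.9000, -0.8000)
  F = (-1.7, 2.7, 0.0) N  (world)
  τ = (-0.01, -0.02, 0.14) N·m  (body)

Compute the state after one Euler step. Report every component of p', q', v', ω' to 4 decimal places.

p' = (-1.5700, -1.3800, 1.8000)
q' = (0.7000, -0.5562, -0.0131, 0.4478)
v' = (-1.8133, 0.3800, 0.0000)
ω' = (-0.9635, 0.8440, -0.7643)

(τ − ω×Iω)/I = (0.3653, -0.5600, 0.3571)
new body rate ω' = (-0.9635, 0.8440, -0.7643)
q⊗(0,ω) = (-0.1000000, -1.1571070, -0.2636037, -1.0156856)
q' = normalize(q + ½dt·q⊗(0,ω)) = (0.7000, -0.5562, -0.0131, 0.4478)
linear accel F/m = (-1.1333, 1.8000, 0.0000)
p + v·dt = (-1.5700, -1.3800, 1.8000)
v' = v + a·dt = (-1.8133, 0.3800, 0.0000)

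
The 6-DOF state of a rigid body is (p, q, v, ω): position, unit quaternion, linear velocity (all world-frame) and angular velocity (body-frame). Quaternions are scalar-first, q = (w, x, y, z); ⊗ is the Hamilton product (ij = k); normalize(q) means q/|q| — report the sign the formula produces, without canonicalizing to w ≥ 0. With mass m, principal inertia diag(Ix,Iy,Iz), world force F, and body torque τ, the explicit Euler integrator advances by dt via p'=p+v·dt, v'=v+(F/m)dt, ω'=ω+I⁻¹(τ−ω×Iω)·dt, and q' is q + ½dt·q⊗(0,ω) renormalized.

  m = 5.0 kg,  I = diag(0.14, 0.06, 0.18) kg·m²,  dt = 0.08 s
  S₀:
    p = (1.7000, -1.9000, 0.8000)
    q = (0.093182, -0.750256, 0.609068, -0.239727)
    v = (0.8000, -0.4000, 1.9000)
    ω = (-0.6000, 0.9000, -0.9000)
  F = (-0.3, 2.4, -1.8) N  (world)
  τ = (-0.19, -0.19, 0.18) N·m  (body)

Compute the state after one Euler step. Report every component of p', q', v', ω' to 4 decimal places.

gyro term ω×Iω = (-0.0972, -0.0216, 0.0432)
α = I⁻¹(τ − ω×Iω) = (-0.6629, -2.8067, 0.7600)
ω + α·dt = (-0.6530, 0.6755, -0.8392)
2q̇ = q⊗(0,ω) = (-1.2140691, -0.3883161, -0.4475304, -0.3936534)
updated quaternion q' = (0.0445, -0.7646, 0.5902, -0.2551)
a = (-0.0600, 0.4800, -0.3600)
p + v·dt = (1.7640, -1.9320, 0.9520)
new velocity v' = (0.7952, -0.3616, 1.8712)

p' = (1.7640, -1.9320, 0.9520)
q' = (0.0445, -0.7646, 0.5902, -0.2551)
v' = (0.7952, -0.3616, 1.8712)
ω' = (-0.6530, 0.6755, -0.8392)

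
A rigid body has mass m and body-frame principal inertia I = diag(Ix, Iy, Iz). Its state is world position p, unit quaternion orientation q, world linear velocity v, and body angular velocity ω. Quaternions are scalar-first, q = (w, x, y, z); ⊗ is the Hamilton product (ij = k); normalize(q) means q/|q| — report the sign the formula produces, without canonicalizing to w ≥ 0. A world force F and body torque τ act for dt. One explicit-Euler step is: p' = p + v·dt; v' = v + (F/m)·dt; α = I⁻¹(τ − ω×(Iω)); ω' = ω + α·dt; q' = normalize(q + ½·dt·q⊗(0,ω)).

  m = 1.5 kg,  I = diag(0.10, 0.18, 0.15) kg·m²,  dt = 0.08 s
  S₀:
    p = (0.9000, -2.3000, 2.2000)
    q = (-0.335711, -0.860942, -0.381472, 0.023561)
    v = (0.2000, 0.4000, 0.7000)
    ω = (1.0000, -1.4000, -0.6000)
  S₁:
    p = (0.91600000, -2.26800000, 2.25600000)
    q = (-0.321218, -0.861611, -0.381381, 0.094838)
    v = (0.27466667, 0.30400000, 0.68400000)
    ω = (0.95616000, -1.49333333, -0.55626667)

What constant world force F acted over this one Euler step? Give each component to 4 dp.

F = (1.4000, -1.8000, -0.3000)

velocity change Δv = (0.07466667, -0.09600000, -0.01600000)
m·(v₁−v₀)/dt = (1.4000, -1.8000, -0.3000)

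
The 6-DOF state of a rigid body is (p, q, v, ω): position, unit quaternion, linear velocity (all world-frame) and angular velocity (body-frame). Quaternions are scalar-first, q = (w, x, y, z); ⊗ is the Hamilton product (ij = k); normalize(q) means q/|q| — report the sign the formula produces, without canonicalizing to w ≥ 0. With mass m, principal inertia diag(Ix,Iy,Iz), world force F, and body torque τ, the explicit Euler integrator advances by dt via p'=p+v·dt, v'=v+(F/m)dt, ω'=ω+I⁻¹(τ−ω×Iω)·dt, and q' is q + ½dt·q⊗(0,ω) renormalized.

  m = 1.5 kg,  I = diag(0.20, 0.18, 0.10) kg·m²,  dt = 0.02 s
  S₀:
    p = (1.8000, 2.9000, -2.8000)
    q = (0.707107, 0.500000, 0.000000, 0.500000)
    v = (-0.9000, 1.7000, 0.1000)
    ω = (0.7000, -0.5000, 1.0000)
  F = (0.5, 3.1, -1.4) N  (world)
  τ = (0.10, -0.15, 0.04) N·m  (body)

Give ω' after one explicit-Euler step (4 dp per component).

precession coupling ω×(Iω) = (0.0400, 0.0700, 0.0070)
angular accel α = (0.3000, -1.2222, 0.3300)
ω' = ω + α·dt = (0.7060, -0.5244, 1.0066)

ω' = (0.7060, -0.5244, 1.0066)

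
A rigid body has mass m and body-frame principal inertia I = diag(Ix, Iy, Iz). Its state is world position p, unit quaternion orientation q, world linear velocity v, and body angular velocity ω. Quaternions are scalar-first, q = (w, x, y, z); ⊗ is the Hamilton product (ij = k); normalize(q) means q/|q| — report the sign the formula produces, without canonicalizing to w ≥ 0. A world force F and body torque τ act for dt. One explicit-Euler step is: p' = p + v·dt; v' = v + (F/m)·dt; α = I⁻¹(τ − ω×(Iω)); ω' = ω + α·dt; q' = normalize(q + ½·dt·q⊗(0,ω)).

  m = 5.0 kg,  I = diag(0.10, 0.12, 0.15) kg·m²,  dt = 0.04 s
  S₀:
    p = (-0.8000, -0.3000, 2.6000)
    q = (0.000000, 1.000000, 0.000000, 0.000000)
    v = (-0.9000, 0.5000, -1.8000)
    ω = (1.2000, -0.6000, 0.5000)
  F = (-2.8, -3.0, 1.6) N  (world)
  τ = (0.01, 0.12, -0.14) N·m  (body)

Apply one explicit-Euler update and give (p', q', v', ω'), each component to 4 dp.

ω×(Iω) gyroscopic = (-0.0090, -0.0300, -0.0144)
(τ − ω×Iω)/I = (0.1900, 1.2500, -0.8373)
ω' = ω + α·dt = (1.2076, -0.5500, 0.4665)
q⊗(0,ω) = (-1.2000000, 0.0000000, -0.5000000, -0.6000000)
q + ½dt·q⊗(0,ω), renormalized = (-0.0240, 0.9996, -0.0100, -0.0120)
p + v·dt = (-0.8360, -0.2800, 2.5280)
v' = v + a·dt = (-0.9224, 0.4760, -1.7872)

p' = (-0.8360, -0.2800, 2.5280)
q' = (-0.0240, 0.9996, -0.0100, -0.0120)
v' = (-0.9224, 0.4760, -1.7872)
ω' = (1.2076, -0.5500, 0.4665)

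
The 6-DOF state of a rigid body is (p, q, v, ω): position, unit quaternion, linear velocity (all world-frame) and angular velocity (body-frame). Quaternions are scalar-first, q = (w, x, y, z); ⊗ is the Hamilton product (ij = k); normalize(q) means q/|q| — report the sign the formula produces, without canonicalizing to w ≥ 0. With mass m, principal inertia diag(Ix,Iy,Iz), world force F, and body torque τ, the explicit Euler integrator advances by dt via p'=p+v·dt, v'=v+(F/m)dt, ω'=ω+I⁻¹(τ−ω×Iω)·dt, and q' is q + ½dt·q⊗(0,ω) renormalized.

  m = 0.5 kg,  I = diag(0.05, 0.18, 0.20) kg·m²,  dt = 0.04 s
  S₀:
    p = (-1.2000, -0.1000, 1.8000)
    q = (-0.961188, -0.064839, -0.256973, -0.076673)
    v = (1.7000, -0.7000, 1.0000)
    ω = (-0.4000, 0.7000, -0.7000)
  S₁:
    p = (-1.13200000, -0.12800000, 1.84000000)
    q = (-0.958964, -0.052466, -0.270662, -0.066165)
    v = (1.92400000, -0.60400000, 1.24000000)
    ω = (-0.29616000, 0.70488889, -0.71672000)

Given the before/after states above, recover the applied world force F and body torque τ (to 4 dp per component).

v₁ − v₀ = (0.22400000, 0.09600000, 0.24000000)
m·(v₁−v₀)/dt = (2.8000, 1.2000, 3.0000)
ω₁ − ω₀ = (0.10384000, 0.00488889, -0.01672000)
precession coupling = (-0.0098, -0.0420, -0.0364)
I·α + gyro = (0.1200, -0.0200, -0.1200)

F = (2.8000, 1.2000, 3.0000)
τ = (0.1200, -0.0200, -0.1200)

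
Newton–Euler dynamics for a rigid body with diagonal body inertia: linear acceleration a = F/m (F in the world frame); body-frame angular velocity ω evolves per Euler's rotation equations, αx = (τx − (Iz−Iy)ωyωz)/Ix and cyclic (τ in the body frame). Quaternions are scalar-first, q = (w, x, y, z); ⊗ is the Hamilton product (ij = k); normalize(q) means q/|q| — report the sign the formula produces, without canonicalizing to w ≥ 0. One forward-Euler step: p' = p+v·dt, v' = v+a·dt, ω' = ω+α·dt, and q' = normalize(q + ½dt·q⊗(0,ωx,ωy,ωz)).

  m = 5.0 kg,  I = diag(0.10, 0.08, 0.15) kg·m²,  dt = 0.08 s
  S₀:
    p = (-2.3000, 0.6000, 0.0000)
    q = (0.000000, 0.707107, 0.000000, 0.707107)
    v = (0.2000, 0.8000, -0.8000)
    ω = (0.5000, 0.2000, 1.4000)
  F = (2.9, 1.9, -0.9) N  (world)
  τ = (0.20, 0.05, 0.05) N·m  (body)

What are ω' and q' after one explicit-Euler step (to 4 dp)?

angular accel α = (1.8040, 1.0625, 0.3467)
ω' = ω + α·dt = (0.6443, 0.2850, 1.4277)
2q̇ = q⊗(0,ω) = (-1.3435033, -0.1414214, -0.6363963, 0.1414214)
q' = normalize(q + ½dt·q⊗(0,ω)) = (-0.0536, 0.7002, -0.0254, 0.7115)

ω' = (0.6443, 0.2850, 1.4277)
q' = (-0.0536, 0.7002, -0.0254, 0.7115)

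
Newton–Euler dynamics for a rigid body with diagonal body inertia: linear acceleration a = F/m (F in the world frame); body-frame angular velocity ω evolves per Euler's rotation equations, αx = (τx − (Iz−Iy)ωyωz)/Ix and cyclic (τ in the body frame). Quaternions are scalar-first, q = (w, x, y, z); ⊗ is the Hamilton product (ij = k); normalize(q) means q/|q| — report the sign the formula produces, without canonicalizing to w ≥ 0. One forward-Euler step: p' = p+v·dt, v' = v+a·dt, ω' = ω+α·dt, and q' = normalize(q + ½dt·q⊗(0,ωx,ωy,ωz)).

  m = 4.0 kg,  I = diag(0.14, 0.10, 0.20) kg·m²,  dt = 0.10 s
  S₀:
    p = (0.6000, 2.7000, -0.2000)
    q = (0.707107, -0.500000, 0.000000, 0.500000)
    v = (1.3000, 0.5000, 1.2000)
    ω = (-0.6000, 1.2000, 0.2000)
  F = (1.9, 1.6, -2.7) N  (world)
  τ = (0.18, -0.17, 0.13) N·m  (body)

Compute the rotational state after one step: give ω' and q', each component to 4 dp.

ω×(Iω) gyroscopic = (0.0240, 0.0072, 0.0288)
α = I⁻¹(τ − ω×Iω) = (1.1143, -1.7720, 0.5060)
ω + α·dt = (-0.4886, 1.0228, 0.2506)
2q̇ = q⊗(0,ω) = (-0.4000000, -1.0242642, 0.6485284, -0.4585786)
updated quaternion q' = (0.6855, -0.5499, 0.0324, 0.4760)

ω' = (-0.4886, 1.0228, 0.2506)
q' = (0.6855, -0.5499, 0.0324, 0.4760)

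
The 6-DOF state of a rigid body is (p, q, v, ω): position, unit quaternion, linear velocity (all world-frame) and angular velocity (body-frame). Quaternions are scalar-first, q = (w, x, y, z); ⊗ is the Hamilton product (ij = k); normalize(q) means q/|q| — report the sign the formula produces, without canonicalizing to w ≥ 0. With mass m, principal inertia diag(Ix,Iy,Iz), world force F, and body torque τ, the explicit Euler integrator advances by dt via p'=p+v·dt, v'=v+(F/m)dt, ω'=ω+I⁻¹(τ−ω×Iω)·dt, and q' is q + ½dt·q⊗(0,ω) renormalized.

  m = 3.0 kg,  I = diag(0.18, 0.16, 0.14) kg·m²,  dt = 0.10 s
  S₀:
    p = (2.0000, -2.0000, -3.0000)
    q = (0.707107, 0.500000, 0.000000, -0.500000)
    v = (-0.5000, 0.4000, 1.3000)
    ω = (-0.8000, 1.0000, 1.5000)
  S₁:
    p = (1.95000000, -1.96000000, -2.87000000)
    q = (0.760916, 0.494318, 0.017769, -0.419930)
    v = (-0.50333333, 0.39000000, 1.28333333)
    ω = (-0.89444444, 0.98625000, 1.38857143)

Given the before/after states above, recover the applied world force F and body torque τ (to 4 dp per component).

ω₁ − ω₀ = (-0.09444444, -0.01375000, -0.11142857)
I·α + gyro = (-0.2000, -0.0700, -0.1400)
Δv = v₁−v₀ = (-0.00333333, -0.01000000, -0.01666667)
m·(v₁−v₀)/dt = (-0.1000, -0.3000, -0.5000)

F = (-0.1000, -0.3000, -0.5000)
τ = (-0.2000, -0.0700, -0.1400)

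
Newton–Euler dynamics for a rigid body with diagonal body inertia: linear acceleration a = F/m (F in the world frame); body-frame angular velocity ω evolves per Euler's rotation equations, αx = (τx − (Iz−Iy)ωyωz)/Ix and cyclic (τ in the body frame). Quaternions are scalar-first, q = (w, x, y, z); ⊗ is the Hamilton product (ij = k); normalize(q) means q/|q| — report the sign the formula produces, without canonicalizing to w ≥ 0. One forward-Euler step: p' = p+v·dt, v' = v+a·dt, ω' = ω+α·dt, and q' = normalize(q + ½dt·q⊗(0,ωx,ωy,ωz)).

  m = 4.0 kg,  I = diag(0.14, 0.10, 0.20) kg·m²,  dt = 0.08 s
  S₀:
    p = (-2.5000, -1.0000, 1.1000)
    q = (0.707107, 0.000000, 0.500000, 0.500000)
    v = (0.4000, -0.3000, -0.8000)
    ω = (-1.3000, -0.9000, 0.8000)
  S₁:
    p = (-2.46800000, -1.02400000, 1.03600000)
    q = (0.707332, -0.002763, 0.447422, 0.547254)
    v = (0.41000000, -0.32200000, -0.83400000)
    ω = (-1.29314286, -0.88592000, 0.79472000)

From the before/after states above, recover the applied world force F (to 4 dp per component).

F = (0.5000, -1.1000, -1.7000)

Δv = v₁−v₀ = (0.01000000, -0.02200000, -0.03400000)
m·(v₁−v₀)/dt = (0.5000, -1.1000, -1.7000)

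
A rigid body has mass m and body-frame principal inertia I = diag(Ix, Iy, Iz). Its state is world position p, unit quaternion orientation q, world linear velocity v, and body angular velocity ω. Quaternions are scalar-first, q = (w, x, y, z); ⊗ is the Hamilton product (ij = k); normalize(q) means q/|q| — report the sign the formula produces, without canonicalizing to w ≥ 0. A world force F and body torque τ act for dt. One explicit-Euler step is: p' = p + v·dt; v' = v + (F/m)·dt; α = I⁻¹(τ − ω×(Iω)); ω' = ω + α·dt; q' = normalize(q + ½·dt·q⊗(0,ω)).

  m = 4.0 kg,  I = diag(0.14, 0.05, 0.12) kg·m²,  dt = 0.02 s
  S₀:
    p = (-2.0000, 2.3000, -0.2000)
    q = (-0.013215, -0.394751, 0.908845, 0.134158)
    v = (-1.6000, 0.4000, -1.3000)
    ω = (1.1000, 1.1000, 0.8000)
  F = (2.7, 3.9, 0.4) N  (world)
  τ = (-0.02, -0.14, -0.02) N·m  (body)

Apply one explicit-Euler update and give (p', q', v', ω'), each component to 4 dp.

precession coupling ω×(Iω) = (0.0616, 0.0176, -0.1089)
α = I⁻¹(τ − ω×Iω) = (-0.5829, -3.1520, 0.7408)
new body rate ω' = (1.0883, 1.0370, 0.8148)
2q̇ = q⊗(0,ω) = (-0.6728298, 0.5649657, 0.4488381, -1.4445276)
q + ½dt·q⊗(0,ω), renormalized = (-0.0199, -0.3890, 0.9132, 0.1197)
linear accel F/m = (0.6750, 0.9750, 0.1000)
p' = p + v·dt = (-2.0320, 2.3080, -0.2260)
new velocity v' = (-1.5865, 0.4195, -1.2980)

p' = (-2.0320, 2.3080, -0.2260)
q' = (-0.0199, -0.3890, 0.9132, 0.1197)
v' = (-1.5865, 0.4195, -1.2980)
ω' = (1.0883, 1.0370, 0.8148)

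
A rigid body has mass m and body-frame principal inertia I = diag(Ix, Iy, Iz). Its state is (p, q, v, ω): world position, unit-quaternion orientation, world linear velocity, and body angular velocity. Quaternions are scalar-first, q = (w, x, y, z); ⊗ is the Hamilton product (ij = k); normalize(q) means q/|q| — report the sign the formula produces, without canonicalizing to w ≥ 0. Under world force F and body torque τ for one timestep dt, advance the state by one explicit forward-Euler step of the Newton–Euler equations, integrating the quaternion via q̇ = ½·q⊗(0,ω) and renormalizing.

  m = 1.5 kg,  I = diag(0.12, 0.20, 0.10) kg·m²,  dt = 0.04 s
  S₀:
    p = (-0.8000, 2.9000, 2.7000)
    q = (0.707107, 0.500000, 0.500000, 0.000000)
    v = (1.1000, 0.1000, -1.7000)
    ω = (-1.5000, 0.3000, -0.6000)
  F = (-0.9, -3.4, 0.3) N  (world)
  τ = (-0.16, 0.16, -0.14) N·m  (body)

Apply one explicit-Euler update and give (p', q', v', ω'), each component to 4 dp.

p' = (-0.7560, 2.9040, 2.6320)
q' = (0.7187, 0.4725, 0.5100, 0.0095)
v' = (1.0760, 0.0093, -1.6920)
ω' = (-1.5593, 0.3284, -0.6416)

linear accel F/m = (-0.6000, -2.2667, 0.2000)
new position p' = (-0.7560, 2.9040, 2.6320)
v + (F/m)dt = (1.0760, 0.0093, -1.6920)
α = I⁻¹(τ − ω×Iω) = (-1.4833, 0.7100, -1.0400)
ω + α·dt = (-1.5593, 0.3284, -0.6416)
2q̇ = q⊗(0,ω) = (0.6000000, -1.3606605, 0.5121321, 0.4757358)
updated quaternion q' = (0.7187, 0.4725, 0.5100, 0.0095)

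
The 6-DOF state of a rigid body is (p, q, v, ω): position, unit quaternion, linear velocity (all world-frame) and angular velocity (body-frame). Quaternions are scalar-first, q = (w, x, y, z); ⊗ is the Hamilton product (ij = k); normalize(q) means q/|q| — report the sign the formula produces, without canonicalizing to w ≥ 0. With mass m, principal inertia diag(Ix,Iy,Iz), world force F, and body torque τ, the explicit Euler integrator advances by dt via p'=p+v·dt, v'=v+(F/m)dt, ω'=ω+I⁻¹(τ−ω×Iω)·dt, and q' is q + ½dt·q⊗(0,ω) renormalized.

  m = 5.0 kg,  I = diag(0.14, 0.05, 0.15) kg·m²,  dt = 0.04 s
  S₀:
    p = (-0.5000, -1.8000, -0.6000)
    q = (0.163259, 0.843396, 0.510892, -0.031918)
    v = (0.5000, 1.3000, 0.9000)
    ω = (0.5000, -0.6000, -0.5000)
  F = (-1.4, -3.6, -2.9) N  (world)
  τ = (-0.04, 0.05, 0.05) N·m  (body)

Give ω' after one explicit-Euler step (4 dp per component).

ω' = (0.4800, -0.5620, -0.4939)

α = I⁻¹(τ − ω×Iω) = (-0.5000, 0.9500, 0.1533)
new body rate ω' = (0.4800, -0.5620, -0.4939)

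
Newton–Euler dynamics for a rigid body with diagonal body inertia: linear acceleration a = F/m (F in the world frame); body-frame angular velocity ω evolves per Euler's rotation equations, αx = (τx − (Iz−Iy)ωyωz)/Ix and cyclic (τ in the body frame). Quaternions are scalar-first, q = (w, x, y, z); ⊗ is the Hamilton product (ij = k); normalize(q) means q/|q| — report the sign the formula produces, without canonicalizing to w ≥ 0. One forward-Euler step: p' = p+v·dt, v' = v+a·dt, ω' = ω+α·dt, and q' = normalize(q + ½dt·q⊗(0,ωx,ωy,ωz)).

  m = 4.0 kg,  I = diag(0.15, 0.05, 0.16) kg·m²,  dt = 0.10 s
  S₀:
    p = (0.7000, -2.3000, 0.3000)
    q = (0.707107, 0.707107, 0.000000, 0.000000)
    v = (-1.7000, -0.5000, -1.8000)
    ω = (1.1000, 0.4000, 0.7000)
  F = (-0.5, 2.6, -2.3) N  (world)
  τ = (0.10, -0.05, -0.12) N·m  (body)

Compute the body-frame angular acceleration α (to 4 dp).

ω×(Iω) gyroscopic = (0.0308, -0.0077, -0.0440)
(τ − ω×Iω)/I = (0.4613, -0.8460, -0.4750)

α = (0.4613, -0.8460, -0.4750)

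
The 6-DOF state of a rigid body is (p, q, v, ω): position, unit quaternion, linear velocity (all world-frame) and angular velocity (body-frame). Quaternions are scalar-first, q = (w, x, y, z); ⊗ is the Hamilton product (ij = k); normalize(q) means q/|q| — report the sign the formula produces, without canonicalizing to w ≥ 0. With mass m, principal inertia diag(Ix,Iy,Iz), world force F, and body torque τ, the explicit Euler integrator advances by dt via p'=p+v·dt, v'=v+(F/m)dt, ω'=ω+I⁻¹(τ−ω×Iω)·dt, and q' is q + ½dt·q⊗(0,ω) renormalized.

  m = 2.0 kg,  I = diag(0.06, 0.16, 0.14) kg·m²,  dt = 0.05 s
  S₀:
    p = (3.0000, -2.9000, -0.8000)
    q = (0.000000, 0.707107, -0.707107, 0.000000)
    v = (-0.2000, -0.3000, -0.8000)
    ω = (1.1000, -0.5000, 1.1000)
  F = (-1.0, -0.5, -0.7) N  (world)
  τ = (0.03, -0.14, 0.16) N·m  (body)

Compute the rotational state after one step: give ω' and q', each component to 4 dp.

ω' = (1.1158, -0.5135, 1.1768)
q' = (-0.0283, 0.6871, -0.7259, 0.0106)

gyro term ω×Iω = (0.0110, -0.0968, -0.0550)
(τ − ω×Iω)/I = (0.3167, -0.2700, 1.5357)
new body rate ω' = (1.1158, -0.5135, 1.1768)
2q̇ = q⊗(0,ω) = (-1.1313712, -0.7778177, -0.7778177, 0.4242642)
updated quaternion q' = (-0.0283, 0.6871, -0.7259, 0.0106)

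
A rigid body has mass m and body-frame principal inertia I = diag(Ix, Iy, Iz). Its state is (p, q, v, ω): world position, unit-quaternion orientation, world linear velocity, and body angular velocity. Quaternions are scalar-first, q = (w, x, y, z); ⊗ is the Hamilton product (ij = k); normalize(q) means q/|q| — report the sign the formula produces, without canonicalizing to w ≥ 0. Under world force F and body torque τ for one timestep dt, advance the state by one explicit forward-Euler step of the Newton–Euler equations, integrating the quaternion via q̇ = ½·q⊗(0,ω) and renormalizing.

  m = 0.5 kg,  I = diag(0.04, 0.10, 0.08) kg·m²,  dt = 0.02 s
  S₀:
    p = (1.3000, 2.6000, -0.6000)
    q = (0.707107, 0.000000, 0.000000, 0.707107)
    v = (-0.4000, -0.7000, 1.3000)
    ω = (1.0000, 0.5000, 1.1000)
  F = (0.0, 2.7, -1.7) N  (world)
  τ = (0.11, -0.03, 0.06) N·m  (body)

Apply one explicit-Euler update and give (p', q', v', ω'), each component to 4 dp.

ω×(Iω) gyroscopic = (-0.0110, -0.0440, 0.0300)
angular accel α = (3.0250, 0.1400, 0.3750)
new body rate ω' = (1.0605, 0.5028, 1.1075)
2q̇ = q⊗(0,ω) = (-0.7778177, 0.3535535, 1.0606605, 0.7778177)
q' = normalize(q + ½dt·q⊗(0,ω)) = (0.6992, 0.0035, 0.0106, 0.7148)
new position p' = (1.2920, 2.5860, -0.5740)
v + (F/m)dt = (-0.4000, -0.5920, 1.2320)

p' = (1.2920, 2.5860, -0.5740)
q' = (0.6992, 0.0035, 0.0106, 0.7148)
v' = (-0.4000, -0.5920, 1.2320)
ω' = (1.0605, 0.5028, 1.1075)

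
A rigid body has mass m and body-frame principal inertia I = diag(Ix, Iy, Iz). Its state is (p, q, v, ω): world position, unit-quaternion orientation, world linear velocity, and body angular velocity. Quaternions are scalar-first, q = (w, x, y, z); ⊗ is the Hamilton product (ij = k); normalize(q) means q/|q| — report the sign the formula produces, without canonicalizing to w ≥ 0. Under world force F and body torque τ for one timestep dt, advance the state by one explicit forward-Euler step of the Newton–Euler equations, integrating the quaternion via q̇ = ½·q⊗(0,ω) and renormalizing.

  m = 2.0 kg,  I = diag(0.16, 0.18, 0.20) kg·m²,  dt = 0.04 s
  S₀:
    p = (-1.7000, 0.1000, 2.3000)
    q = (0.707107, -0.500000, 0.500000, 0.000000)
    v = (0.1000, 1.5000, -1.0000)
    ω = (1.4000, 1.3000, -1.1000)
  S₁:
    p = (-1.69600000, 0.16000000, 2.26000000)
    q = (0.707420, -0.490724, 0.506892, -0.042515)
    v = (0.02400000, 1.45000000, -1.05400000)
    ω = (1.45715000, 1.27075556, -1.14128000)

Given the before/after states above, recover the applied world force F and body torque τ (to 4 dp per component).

F = (-3.8000, -2.5000, -2.7000)
τ = (0.2000, -0.0700, -0.1700)

Δv = v₁−v₀ = (-0.07600000, -0.05000000, -0.05400000)
applied force F = (-3.8000, -2.5000, -2.7000)
Δω = ω₁−ω₀ = (0.05715000, -0.02924444, -0.04128000)
applied torque τ = (0.2000, -0.0700, -0.1700)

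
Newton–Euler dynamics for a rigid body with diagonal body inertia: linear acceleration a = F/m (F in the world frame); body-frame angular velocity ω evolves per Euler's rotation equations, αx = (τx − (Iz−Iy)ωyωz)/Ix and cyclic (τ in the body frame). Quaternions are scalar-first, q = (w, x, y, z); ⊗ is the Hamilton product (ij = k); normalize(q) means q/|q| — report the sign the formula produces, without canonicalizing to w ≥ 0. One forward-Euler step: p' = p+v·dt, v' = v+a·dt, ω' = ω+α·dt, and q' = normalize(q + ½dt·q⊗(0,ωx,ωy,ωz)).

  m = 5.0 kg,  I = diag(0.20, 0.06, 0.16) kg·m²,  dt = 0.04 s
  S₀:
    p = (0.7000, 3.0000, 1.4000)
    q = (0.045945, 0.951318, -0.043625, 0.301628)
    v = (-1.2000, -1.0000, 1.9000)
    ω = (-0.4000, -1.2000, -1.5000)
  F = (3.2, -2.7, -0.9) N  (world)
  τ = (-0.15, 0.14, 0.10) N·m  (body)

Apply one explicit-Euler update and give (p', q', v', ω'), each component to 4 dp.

p' = (0.6520, 2.9600, 1.4760)
q' = (0.0615, 0.9588, -0.0186, 0.2769)
v' = (-1.1744, -1.0216, 1.8928)
ω' = (-0.4660, -1.1227, -1.4582)

precession coupling ω×(Iω) = (0.1800, 0.0240, -0.0672)
(τ − ω×Iω)/I = (-1.6500, 1.9333, 1.0450)
ω + α·dt = (-0.4660, -1.1227, -1.4582)
q⊗(0,ω) = (0.7806192, 0.4090131, 1.2511918, -1.2279491)
q + ½dt·q⊗(0,ω), renormalized = (0.0615, 0.9588, -0.0186, 0.2769)
linear accel F/m = (0.6400, -0.5400, -0.1800)
p + v·dt = (0.6520, 2.9600, 1.4760)
v + (F/m)dt = (-1.1744, -1.0216, 1.8928)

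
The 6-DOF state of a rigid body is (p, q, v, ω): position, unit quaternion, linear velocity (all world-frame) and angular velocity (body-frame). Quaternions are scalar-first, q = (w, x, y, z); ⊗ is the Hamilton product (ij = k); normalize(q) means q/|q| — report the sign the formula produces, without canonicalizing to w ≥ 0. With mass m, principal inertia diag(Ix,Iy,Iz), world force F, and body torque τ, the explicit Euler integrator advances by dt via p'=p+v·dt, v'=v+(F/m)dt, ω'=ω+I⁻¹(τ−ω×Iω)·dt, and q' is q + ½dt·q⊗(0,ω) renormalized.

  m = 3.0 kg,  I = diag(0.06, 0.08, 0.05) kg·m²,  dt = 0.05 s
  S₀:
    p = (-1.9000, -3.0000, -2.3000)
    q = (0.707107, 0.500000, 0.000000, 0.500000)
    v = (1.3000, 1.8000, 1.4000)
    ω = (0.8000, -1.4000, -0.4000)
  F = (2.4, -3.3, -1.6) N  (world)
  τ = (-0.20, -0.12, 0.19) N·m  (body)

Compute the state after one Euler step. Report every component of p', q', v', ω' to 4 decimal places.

p' = (-1.8350, -2.9100, -2.2300)
q' = (0.7015, 0.5312, -0.0097, 0.4750)
v' = (1.3400, 1.7450, 1.3733)
ω' = (0.6473, -1.4730, -0.1876)

linear accel F/m = (0.8000, -1.1000, -0.5333)
p + v·dt = (-1.8350, -2.9100, -2.2300)
new velocity v' = (1.3400, 1.7450, 1.3733)
angular accel α = (-3.0533, -1.4600, 4.2480)
new body rate ω' = (0.6473, -1.4730, -0.1876)
2q̇ = q⊗(0,ω) = (-0.2000000, 1.2656856, -0.3899498, -0.9828428)
q' = normalize(q + ½dt·q⊗(0,ω)) = (0.7015, 0.5312, -0.0097, 0.4750)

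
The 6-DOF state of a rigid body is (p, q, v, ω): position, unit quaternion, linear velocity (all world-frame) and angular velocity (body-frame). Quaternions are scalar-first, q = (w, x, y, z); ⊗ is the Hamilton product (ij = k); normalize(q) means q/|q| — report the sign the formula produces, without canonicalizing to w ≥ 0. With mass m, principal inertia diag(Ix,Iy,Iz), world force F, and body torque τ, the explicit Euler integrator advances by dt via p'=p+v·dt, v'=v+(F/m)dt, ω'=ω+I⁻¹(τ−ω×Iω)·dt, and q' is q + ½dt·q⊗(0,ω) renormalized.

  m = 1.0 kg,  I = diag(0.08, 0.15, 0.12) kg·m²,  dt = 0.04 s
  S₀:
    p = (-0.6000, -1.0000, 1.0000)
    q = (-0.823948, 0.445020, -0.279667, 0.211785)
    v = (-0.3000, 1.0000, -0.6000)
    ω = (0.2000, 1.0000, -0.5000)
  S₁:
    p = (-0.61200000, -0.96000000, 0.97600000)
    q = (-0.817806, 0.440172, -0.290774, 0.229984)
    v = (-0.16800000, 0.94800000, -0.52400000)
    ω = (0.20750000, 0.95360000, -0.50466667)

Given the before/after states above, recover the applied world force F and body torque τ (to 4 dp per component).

velocity change Δv = (0.13200000, -0.05200000, 0.07600000)
F = m·Δv/dt = (3.3000, -1.3000, 1.9000)
ω₁ − ω₀ = (0.00750000, -0.04640000, -0.00466667)
τ = I·(Δω/dt) + ω₀×(Iω₀) = (0.0300, -0.1700, 0.0000)

F = (3.3000, -1.3000, 1.9000)
τ = (0.0300, -0.1700, 0.0000)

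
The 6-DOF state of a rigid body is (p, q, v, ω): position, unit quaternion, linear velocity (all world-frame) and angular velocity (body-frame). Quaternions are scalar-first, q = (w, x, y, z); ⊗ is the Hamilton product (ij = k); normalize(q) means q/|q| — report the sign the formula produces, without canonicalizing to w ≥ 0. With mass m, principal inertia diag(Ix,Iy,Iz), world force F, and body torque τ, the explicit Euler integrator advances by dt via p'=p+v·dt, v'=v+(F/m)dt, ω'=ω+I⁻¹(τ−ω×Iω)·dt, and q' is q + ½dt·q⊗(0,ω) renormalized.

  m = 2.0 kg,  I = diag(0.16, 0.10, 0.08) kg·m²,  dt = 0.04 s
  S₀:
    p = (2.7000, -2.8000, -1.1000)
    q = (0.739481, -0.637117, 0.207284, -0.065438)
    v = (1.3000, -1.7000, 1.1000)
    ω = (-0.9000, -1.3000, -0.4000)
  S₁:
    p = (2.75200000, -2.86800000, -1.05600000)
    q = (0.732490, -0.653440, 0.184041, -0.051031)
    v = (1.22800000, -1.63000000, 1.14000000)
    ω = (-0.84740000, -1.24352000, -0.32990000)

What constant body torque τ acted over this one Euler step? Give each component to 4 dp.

τ = (0.2000, 0.1700, 0.0700)

ω₁ − ω₀ = (0.05260000, 0.05648000, 0.07010000)
I·α + gyro = (0.2000, 0.1700, 0.0700)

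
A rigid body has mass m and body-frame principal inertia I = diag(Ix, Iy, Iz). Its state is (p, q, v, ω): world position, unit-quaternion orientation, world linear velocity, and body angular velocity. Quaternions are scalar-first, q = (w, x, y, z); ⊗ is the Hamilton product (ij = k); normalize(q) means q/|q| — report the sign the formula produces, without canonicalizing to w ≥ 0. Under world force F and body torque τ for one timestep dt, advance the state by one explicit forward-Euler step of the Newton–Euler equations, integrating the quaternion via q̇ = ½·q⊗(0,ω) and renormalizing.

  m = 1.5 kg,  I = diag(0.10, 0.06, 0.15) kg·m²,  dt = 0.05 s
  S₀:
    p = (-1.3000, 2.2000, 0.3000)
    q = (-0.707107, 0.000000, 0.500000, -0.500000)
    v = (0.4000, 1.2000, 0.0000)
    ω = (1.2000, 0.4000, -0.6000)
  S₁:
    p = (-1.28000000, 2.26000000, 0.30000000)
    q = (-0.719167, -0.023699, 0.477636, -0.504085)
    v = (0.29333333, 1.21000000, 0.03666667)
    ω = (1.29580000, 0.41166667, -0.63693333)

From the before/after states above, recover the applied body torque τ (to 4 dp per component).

rate change Δω = (0.09580000, 0.01166667, -0.03693333)
precession coupling = (-0.0216, 0.0360, -0.0192)
applied torque τ = (0.1700, 0.0500, -0.1300)

τ = (0.1700, 0.0500, -0.1300)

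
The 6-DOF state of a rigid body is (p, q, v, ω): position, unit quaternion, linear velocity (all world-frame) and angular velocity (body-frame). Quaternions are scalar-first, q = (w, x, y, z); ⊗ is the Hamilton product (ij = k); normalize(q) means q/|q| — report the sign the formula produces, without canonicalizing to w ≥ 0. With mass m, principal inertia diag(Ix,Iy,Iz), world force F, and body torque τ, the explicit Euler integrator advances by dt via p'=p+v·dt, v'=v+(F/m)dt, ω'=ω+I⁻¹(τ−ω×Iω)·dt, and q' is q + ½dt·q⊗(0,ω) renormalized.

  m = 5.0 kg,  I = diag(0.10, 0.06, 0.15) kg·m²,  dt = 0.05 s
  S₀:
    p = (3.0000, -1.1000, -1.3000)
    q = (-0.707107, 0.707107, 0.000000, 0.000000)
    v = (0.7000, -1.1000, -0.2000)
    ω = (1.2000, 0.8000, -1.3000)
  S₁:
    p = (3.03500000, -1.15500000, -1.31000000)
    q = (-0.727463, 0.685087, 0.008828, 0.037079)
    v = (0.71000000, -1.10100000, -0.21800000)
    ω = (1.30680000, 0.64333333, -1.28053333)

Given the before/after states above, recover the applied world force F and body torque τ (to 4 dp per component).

F = (1.0000, -0.1000, -1.8000)
τ = (0.1200, -0.1100, 0.0200)

v₁ − v₀ = (0.01000000, -0.00100000, -0.01800000)
applied force F = (1.0000, -0.1000, -1.8000)
ω₁ − ω₀ = (0.10680000, -0.15666667, 0.01946667)
ω₀×(Iω₀) = (-0.0936, 0.0780, -0.0384)
I·α + gyro = (0.1200, -0.1100, 0.0200)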